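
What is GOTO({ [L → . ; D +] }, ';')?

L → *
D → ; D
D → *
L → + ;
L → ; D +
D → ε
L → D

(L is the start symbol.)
GOTO(I, ';') = CLOSURE({ [A → αX.β] : [A → α.Xβ] ∈ I, X = ';' })

Items with dot before ';', with the dot advanced:
  [L → . ; D +] → [L → ; . D +]
Closure of the advanced items:
  [L → ; . D +] has the dot before D: add [D → . ; D], [D → . *], [D → .]

GOTO = { [D → . *], [D → . ; D], [D → .], [L → ; . D +] }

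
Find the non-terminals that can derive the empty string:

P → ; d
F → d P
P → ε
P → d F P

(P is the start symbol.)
ε-productions: P → ε
So P is immediately nullable.
No further non-terminal can be added: every production for the remaining non-terminals contains a terminal or a non-nullable non-terminal.
Nullable = { 'P' }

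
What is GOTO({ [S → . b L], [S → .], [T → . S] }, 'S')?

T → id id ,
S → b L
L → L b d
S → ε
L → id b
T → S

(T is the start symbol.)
GOTO(I, 'S') = CLOSURE({ [A → αX.β] : [A → α.Xβ] ∈ I, X = 'S' })

Items with dot before 'S', with the dot advanced:
  [T → . S] → [T → S .]
Closure adds nothing (no advanced item has the dot before a non-terminal).

GOTO = { [T → S .] }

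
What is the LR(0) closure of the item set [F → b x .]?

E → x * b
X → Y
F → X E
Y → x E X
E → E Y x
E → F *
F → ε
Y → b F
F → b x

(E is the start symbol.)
{ [F → b x .] }

Start with: [F → b x .]
The dot is at the end, so nothing is added.

CLOSURE = { [F → b x .] }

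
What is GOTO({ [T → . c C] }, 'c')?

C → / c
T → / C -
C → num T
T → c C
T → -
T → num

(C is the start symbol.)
{ [C → . / c], [C → . num T], [T → c . C] }

GOTO(I, 'c') = CLOSURE({ [A → αX.β] : [A → α.Xβ] ∈ I, X = 'c' })

Items with dot before 'c', with the dot advanced:
  [T → . c C] → [T → c . C]
Closure of the advanced items:
  [T → c . C] has the dot before C: add [C → . / c], [C → . num T]

GOTO = { [C → . / c], [C → . num T], [T → c . C] }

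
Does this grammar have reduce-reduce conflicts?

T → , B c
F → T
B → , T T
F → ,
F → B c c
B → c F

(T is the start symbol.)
No reduce-reduce conflicts

Augment with T' → T and build the canonical LR(0) collection (I0 = CLOSURE({[T' → . T]}), then GOTO on every symbol after a dot until no new states appear). It has 16 states:
  I0: { [T → . , B c], [T' → . T] }  — shift
  I1: { [B → . , T T], [B → . c F], [T → , . B c] }  — shift
  I2: { [T' → T .] }  — accept
  I3: { [B → , . T T], [T → . , B c] }  — shift
  I4: { [T → , B . c] }  — shift
  I5: { [B → . , T T], [B → . c F], [B → c . F], [F → . ,], [F → . B c c], [F → . T], [T → . , B c] }  — shift
  I6: { [B → , . T T], [B → . , T T], [B → . c F], [F → , .], [T → , . B c], [T → . , B c] }  — shift, reduce
  I7: { [F → B . c c] }  — shift
  I8: { [B → c F .] }  — reduce
  I9: { [F → T .] }  — reduce
  I10: { [F → B c . c] }  — shift
  I11: { [F → B c c .] }  — reduce
  I12: { [B → , . T T], [B → . , T T], [B → . c F], [T → , . B c], [T → . , B c] }  — shift
  I13: { [B → , T . T], [T → . , B c] }  — shift
  I14: { [B → , T T .] }  — reduce
  I15: { [T → , B c .] }  — reduce

No state contains more than one complete item.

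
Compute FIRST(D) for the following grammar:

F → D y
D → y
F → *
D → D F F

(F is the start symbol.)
To compute FIRST(D), examine every production with D on the left-hand side, reading each right-hand side left to right until a non-nullable symbol is reached.

From D → y:
  - y is a terminal: add 'y' and stop
From D → D F F:
  - D is the symbol being defined: contributes nothing new
    D is not nullable, so stop

Collecting: FIRST(D) = { 'y' }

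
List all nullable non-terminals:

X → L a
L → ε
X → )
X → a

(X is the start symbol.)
ε-productions: L → ε
So L is immediately nullable.
No further non-terminal can be added: every production for the remaining non-terminals contains a terminal or a non-nullable non-terminal.
Nullable = { 'L' }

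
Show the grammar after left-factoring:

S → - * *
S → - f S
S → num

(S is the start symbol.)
Left-factoring transforms A → αβ₁ | αβ₂ into A → αA' and A' → β₁ | β₂
(α is the longest common prefix among the alternatives). Repeat until
no nonterminal has two alternatives with a common prefix.

Round 1: S has alternatives sharing prefix '-'. Introduce S': S → - S'
  Add: S' → * *
  Add: S' → f S

No remaining common prefixes — done.

Resulting grammar:
S → - S'
S' → * *
S' → f S
S → num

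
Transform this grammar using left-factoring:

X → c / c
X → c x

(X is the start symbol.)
X → c X'
X' → / c
X' → x

Left-factoring transforms A → αβ₁ | αβ₂ into A → αA' and A' → β₁ | β₂
(α is the longest common prefix among the alternatives). Repeat until
no nonterminal has two alternatives with a common prefix.

Round 1: X has alternatives sharing prefix 'c'. Introduce X': X → c X'
  Add: X' → / c
  Add: X' → x

No remaining common prefixes — done.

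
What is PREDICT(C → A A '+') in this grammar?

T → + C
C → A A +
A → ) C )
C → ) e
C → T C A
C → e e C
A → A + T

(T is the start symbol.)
{ ')' }

PREDICT(C → A A '+') = (FIRST(RHS) \ {ε}) ∪ (FOLLOW(C) if ε ∈ FIRST(RHS), i.e. RHS ⇒* ε)
FIRST(A) = { ')' }
FIRST(A A '+') = { ')' }
ε ∉ FIRST(A A '+'), so FOLLOW(C) is not added.
PREDICT(C → A A '+') = { ')' }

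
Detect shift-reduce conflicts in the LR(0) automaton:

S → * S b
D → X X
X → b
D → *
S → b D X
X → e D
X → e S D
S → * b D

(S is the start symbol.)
Yes — I9: [D → * .] vs [S → . * S b]; I12: [X → b .] vs [D → . *]; I16: [S → * b D .] vs [X → . b]

Augment with S' → S and build the canonical LR(0) collection (I0 = CLOSURE({[S' → . S]}), then GOTO on every symbol after a dot until no new states appear). It has 20 states:
  I0: { [S → . * S b], [S → . * b D], [S → . b D X], [S' → . S] }  — shift
  I1: { [S → * . S b], [S → * . b D], [S → . * S b], [S → . * b D], [S → . b D X] }  — shift
  I2: { [S' → S .] }  — accept
  I3: { [D → . *], [D → . X X], [S → b . D X], [X → . b], [X → . e D], [X → . e S D] }  — shift
  I4: { [D → * .] }  — reduce
  I5: { [S → b D . X], [X → . b], [X → . e D], [X → . e S D] }  — shift
  I6: { [D → X . X], [X → . b], [X → . e D], [X → . e S D] }  — shift
  I7: { [X → b .] }  — reduce
  I8: { [D → . *], [D → . X X], [S → . * S b], [S → . * b D], [S → . b D X], [X → . b], [X → . e D], [X → . e S D], [X → e . D], [X → e . S D] }  — shift
  I9: { [D → * .], [S → * . S b], [S → * . b D], [S → . * S b], [S → . * b D], [S → . b D X] }  — shift, reduce
  I10: { [X → e D .] }  — reduce
  I11: { [D → . *], [D → . X X], [X → . b], [X → . e D], [X → . e S D], [X → e S . D] }  — shift
  I12: { [D → . *], [D → . X X], [S → b . D X], [X → . b], [X → . e D], [X → . e S D], [X → b .] }  — shift, reduce
  I13: { [X → e S D .] }  — reduce
  I14: { [S → * S . b] }  — shift
  I15: { [D → . *], [D → . X X], [S → * b . D], [S → b . D X], [X → . b], [X → . e D], [X → . e S D] }  — shift
  I16: { [S → * b D .], [S → b D . X], [X → . b], [X → . e D], [X → . e S D] }  — shift, reduce
  I17: { [S → b D X .] }  — reduce
  I18: { [S → * S b .] }  — reduce
  I19: { [D → X X .] }  — reduce

I9 contains reduce item [D → * .] and shift items [S → . * S b], [S → . * b D], [S → * . b D], [S → . b D X] — shift-reduce conflict.
I12 contains reduce item [X → b .] and shift items [D → . *], [X → . b], [X → . e D], [X → . e S D] — shift-reduce conflict.
I16 contains reduce item [S → * b D .] and shift items [X → . b], [X → . e D], [X → . e S D] — shift-reduce conflict.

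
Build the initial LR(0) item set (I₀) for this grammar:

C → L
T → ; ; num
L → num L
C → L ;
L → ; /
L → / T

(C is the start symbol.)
First, augment the grammar with C' → C
I₀ = CLOSURE({ [C' → . C] }):
  [C' → . C] has the dot before C: add [C → . L], [C → . L ;]
  [C → . L] has the dot before L: add [L → . num L], [L → . ; /], [L → . / T]
No further items can be added.

I₀ = { [C → . L ;], [C → . L], [C' → . C], [L → . / T], [L → . ; /], [L → . num L] }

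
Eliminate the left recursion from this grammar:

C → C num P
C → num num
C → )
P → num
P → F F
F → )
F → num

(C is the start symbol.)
C → num num C'
C → ) C'
C' → num P C'
C' → ε
P → num
P → F F
F → )
F → num

C is directly left-recursive. The standard transformation for
  A → A α₁ | ... | A α_m | β₁ | ... | β_n
is
  A  → β₁ A' | ... | β_n A'
  A' → α₁ A' | ... | α_m A' | ε

C → num num becomes C → num num C'
C → ) becomes C → ) C'
C → C num P becomes C' → num P C'
Add C' → ε

Productions for other non-terminals are unchanged:
  P → num
  P → F F
  F → )
  F → num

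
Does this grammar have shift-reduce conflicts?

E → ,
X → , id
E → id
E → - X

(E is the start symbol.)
No shift-reduce conflicts

A shift-reduce conflict occurs when an LR(0) state has both:
  - a complete (reduce) item [A → α .] (dot at the end), and
  - a shift item [B → β . c γ] (dot before a terminal).

Augment with E' → E and build the canonical LR(0) collection (I0 = CLOSURE({[E' → . E]}), then GOTO on every symbol after a dot until no new states appear). It has 8 states:
  I0: { [E → . ,], [E → . - X], [E → . id], [E' → . E] }  — shift
  I1: { [E → , .] }  — reduce
  I2: { [E → - . X], [X → . , id] }  — shift
  I3: { [E' → E .] }  — accept
  I4: { [E → id .] }  — reduce
  I5: { [X → , . id] }  — shift
  I6: { [E → - X .] }  — reduce
  I7: { [X → , id .] }  — reduce

No state contains both a complete item and a shift item.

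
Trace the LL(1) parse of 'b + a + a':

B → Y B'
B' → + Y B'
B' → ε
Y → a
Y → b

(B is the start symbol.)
LL(1) parsing maintains a stack (initially the start symbol over $) and the input. At each step: if the stack top is a terminal, match it against the current input token; if it is a non-terminal N, replace it with the RHS of M[N, lookahead] (the unique production whose predict set contains the lookahead).

Stack is shown with the top on the left.

Stack     Input        Action
-----------------------------
B $       b + a + a $  output B → Y B'
Y B' $    b + a + a $  output Y → b
b B' $    b + a + a $  match 'b'
B' $      + a + a $    output B' → + Y B'
+ Y B' $  + a + a $    match '+'
Y B' $    a + a $      output Y → a
a B' $    a + a $      match 'a'
B' $      + a $        output B' → + Y B'
+ Y B' $  + a $        match '+'
Y B' $    a $          output Y → a
a B' $    a $          match 'a'
B' $      $            output B' → ε
$         $            accept

The string is accepted.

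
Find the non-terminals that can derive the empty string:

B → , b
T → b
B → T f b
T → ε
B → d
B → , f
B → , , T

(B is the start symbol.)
{ 'T' }

A non-terminal is nullable if it can derive ε (the empty string): either it has an ε-production, or it has a production whose right-hand side consists entirely of nullable non-terminals.

ε-productions: T → ε
So T is immediately nullable.
No further non-terminal can be added: every production for the remaining non-terminals contains a terminal or a non-nullable non-terminal.
Nullable = { 'T' }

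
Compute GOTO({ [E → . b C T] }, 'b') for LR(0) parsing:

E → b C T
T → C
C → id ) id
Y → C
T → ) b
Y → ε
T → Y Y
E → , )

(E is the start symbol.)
GOTO(I, 'b') = CLOSURE({ [A → αX.β] : [A → α.Xβ] ∈ I, X = 'b' })

Items with dot before 'b', with the dot advanced:
  [E → . b C T] → [E → b . C T]
Closure of the advanced items:
  [E → b . C T] has the dot before C: add [C → . id ) id]

GOTO = { [C → . id ) id], [E → b . C T] }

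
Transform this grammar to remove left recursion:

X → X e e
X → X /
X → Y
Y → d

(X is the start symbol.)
X is directly left-recursive. The standard transformation for
  A → A α₁ | ... | A α_m | β₁ | ... | β_n
is
  A  → β₁ A' | ... | β_n A'
  A' → α₁ A' | ... | α_m A' | ε

X → Y becomes X → Y X'
X → X e e becomes X' → e e X'
X → X / becomes X' → / X'
Add X' → ε

Productions for other non-terminals are unchanged:
  Y → d

Resulting grammar:
X → Y X'
X' → e e X'
X' → / X'
X' → ε
Y → d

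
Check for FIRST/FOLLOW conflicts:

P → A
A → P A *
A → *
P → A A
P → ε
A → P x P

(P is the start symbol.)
Yes. P → A with FOLLOW(P) on { '*', 'x' }; P → A A with FOLLOW(P) on { '*', 'x' }

Nullable non-terminals: P.
FIRST sets used below: FIRST(A) = { '*', 'x' }

P: nullable alternative(s) P → ε; FOLLOW(P) = { $, '*', 'x' }
  P → A: FIRST \ {ε} = { '*', 'x' } — overlaps FOLLOW(P) on { '*', 'x' }: CONFLICT
  P → A A: FIRST \ {ε} = { '*', 'x' } — overlaps FOLLOW(P) on { '*', 'x' }: CONFLICT
  P → ε: FIRST \ {ε} = { } — this is the only nullable alternative, skip

A has no nullable alternative, so no FIRST/FOLLOW check is needed there.

So the grammar has 2 FIRST/FOLLOW conflicts (marked CONFLICT above).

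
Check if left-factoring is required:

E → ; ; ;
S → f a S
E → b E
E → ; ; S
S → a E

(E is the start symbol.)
Yes, E has productions with common prefix '; ;'

Left-factoring is needed when two productions for the same non-terminal
share a common prefix on the right-hand side.

Productions for E:
  E → ; ; ;
  E → b E
  E → ; ; S
Productions for S:
  S → f a S
  S → a E

Found common prefix '; ;' in productions for E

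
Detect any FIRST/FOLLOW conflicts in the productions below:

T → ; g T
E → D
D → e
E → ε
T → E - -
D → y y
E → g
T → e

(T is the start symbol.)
Nullable non-terminals: E.
FIRST sets used below: FIRST(D) = { 'e', 'y' }

E: nullable alternative(s) E → ε; FOLLOW(E) = { '-' }
  E → D: FIRST \ {ε} = { 'e', 'y' } — disjoint from FOLLOW(E)
  E → ε: FIRST \ {ε} = { } — this is the only nullable alternative, skip
  E → g: FIRST \ {ε} = { 'g' } — disjoint from FOLLOW(E)

D, T have no nullable alternative, so no FIRST/FOLLOW check is needed there.

No FIRST/FOLLOW conflicts found.

Answer: No FIRST/FOLLOW conflicts.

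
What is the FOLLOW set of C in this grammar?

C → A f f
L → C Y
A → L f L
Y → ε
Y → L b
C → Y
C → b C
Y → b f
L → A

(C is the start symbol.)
To compute FOLLOW(C), find every occurrence of C on a right-hand side N → α C β: add FIRST(β) \ {ε}, and if β is empty or nullable also add FOLLOW(N). Iterate to a fixed point.

C is the start symbol, so $ ∈ FOLLOW(C).
In L → C Y: C is followed by Y, add FIRST(Y) \ {ε} = { 'b', 'f' }
  Y is nullable, so also add FOLLOW(L)
In C → b C: C is at the end; this adds FOLLOW(C) to itself — nothing new

The FOLLOW sets referred to above (computed the same way, to a fixed point):
  FOLLOW(L) = { 'b', 'f' }

Taking the union: FOLLOW(C) = { $, 'b', 'f' }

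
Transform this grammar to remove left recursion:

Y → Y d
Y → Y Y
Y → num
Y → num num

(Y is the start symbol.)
Y is directly left-recursive. The standard transformation for
  A → A α₁ | ... | A α_m | β₁ | ... | β_n
is
  A  → β₁ A' | ... | β_n A'
  A' → α₁ A' | ... | α_m A' | ε

Y → num becomes Y → num Y'
Y → num num becomes Y → num num Y'
Y → Y d becomes Y' → d Y'
Y → Y Y becomes Y' → Y Y'
Add Y' → ε

Resulting grammar:
Y → num Y'
Y → num num Y'
Y' → d Y'
Y' → Y Y'
Y' → ε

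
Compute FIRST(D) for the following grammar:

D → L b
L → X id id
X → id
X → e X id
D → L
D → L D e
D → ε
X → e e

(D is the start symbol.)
FIRST sets of the other non-terminals involved (by the same procedure, iterated to a fixed point):
  FIRST(L) = { 'e', 'id' }

From D → L b:
  - L is a non-terminal: add FIRST(L) \ {ε} = { 'e', 'id' }
    L is not nullable, so stop
From D → L:
  - L is a non-terminal: add FIRST(L) \ {ε} = { 'e', 'id' }
    L is not nullable, so stop
From D → L D e:
  - L is a non-terminal: add FIRST(L) \ {ε} = { 'e', 'id' }
    L is not nullable, so stop
From D → ε:
  - ε-production, so ε ∈ FIRST(D)

Collecting: FIRST(D) = { 'e', 'id', ε }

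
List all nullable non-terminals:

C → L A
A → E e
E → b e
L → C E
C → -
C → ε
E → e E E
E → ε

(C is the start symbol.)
{ 'C', 'E', 'L' }

A non-terminal is nullable if it can derive ε (the empty string): either it has an ε-production, or it has a production whose right-hand side consists entirely of nullable non-terminals.

ε-productions: C → ε, E → ε
So C, E are immediately nullable.
L → C E: every symbol on the right is nullable, so L is nullable too.
No further non-terminal can be added: every production for the remaining non-terminals contains a terminal or a non-nullable non-terminal.
Nullable = { 'C', 'E', 'L' }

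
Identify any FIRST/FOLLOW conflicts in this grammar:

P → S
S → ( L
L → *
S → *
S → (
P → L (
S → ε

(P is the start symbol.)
Nullable non-terminals: P, S.
FIRST sets used below: FIRST(S) = { '(', '*', ε }, FIRST(L) = { '*' }

P: nullable alternative(s) P → S; FOLLOW(P) = { $ }
  P → S: FIRST \ {ε} = { '(', '*' } — this is the only nullable alternative, skip
  P → L (: FIRST \ {ε} = { '*' } — disjoint from FOLLOW(P)

S: nullable alternative(s) S → ε; FOLLOW(S) = { $ }
  S → ( L: FIRST \ {ε} = { '(' } — disjoint from FOLLOW(S)
  S → *: FIRST \ {ε} = { '*' } — disjoint from FOLLOW(S)
  S → (: FIRST \ {ε} = { '(' } — disjoint from FOLLOW(S)
  S → ε: FIRST \ {ε} = { } — this is the only nullable alternative, skip

L has no nullable alternative, so no FIRST/FOLLOW check is needed there.

No FIRST/FOLLOW conflicts found.

Answer: No FIRST/FOLLOW conflicts.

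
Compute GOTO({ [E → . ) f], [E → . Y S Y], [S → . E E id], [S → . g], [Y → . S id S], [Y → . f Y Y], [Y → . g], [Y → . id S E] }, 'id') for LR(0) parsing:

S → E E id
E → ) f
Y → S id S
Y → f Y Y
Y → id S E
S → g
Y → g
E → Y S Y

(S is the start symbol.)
{ [E → . ) f], [E → . Y S Y], [S → . E E id], [S → . g], [Y → . S id S], [Y → . f Y Y], [Y → . g], [Y → . id S E], [Y → id . S E] }

GOTO(I, 'id') = CLOSURE({ [A → αX.β] : [A → α.Xβ] ∈ I, X = 'id' })

Items with dot before 'id', with the dot advanced:
  [Y → . id S E] → [Y → id . S E]
Closure of the advanced items:
  [Y → id . S E] has the dot before S: add [S → . E E id], [S → . g]
  [S → . E E id] has the dot before E: add [E → . ) f], [E → . Y S Y]
  [E → . Y S Y] has the dot before Y: add [Y → . S id S], [Y → . f Y Y], [Y → . id S E], [Y → . g]

GOTO = { [E → . ) f], [E → . Y S Y], [S → . E E id], [S → . g], [Y → . S id S], [Y → . f Y Y], [Y → . g], [Y → . id S E], [Y → id . S E] }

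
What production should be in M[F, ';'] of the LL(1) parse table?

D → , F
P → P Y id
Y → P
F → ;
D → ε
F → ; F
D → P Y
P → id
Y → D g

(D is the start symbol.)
F → ;, F → ; F

To find M[F, ';'], we find productions for F where ';' is in the predict set (PREDICT(N → α) = (FIRST(α) \ {ε}) ∪ (FOLLOW(N) if α ⇒* ε)).

F → ;: PREDICT = { ';' }
  ';' is in predict set, so this production goes in M[F, ';']
F → ; F: PREDICT = { ';' }
  ';' is in predict set, so this production goes in M[F, ';']

M[F, ';'] = F → ;, F → ; F  (a multiply-defined cell — the grammar is not LL(1))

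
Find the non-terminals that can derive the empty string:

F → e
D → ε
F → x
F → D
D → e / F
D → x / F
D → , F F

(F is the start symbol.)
ε-productions: D → ε
So D is immediately nullable.
F → D: every symbol on the right is nullable, so F is nullable too.
Every non-terminal is now nullable.
Nullable = { 'D', 'F' }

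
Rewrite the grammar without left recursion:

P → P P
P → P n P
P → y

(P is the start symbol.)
P is directly left-recursive. The standard transformation for
  A → A α₁ | ... | A α_m | β₁ | ... | β_n
is
  A  → β₁ A' | ... | β_n A'
  A' → α₁ A' | ... | α_m A' | ε

P → y becomes P → y P'
P → P P becomes P' → P P'
P → P n P becomes P' → n P P'
Add P' → ε

Resulting grammar:
P → y P'
P' → P P'
P' → n P P'
P' → ε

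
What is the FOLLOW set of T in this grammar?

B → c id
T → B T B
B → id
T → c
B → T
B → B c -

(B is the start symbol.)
In T → B T B: T is followed by B, add FIRST(B) \ {ε} = { 'c', 'id' }
In B → T: T is at the end, add FOLLOW(B)

The FOLLOW sets referred to above (computed the same way, to a fixed point):
  FOLLOW(B) = { $, 'c', 'id' }

Taking the union: FOLLOW(T) = { $, 'c', 'id' }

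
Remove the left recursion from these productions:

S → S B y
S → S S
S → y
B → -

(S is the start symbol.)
S is directly left-recursive. The standard transformation for
  A → A α₁ | ... | A α_m | β₁ | ... | β_n
is
  A  → β₁ A' | ... | β_n A'
  A' → α₁ A' | ... | α_m A' | ε

S → y becomes S → y S'
S → S B y becomes S' → B y S'
S → S S becomes S' → S S'
Add S' → ε

Productions for other non-terminals are unchanged:
  B → -

Resulting grammar:
S → y S'
S' → B y S'
S' → S S'
S' → ε
B → -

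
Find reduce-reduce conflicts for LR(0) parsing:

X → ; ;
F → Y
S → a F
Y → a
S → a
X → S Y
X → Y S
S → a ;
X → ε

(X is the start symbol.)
Augment with X' → X and build the canonical LR(0) collection (I0 = CLOSURE({[X' → . X]}), then GOTO on every symbol after a dot until no new states appear). It has 14 states:
  I0: { [S → . a ;], [S → . a F], [S → . a], [X → . ; ;], [X → . S Y], [X → . Y S], [X → .], [X' → . X], [Y → . a] }  — shift, reduce
  I1: { [X → ; . ;] }  — shift
  I2: { [X → S . Y], [Y → . a] }  — shift
  I3: { [X' → X .] }  — accept
  I4: { [S → . a ;], [S → . a F], [S → . a], [X → Y . S] }  — shift
  I5: { [F → . Y], [S → a . ;], [S → a . F], [S → a .], [Y → . a], [Y → a .] }  — shift, 2 reduces
  I6: { [S → a ; .] }  — reduce
  I7: { [S → a F .] }  — reduce
  I8: { [F → Y .] }  — reduce
  I9: { [Y → a .] }  — reduce
  I10: { [X → Y S .] }  — reduce
  I11: { [F → . Y], [S → a . ;], [S → a . F], [S → a .], [Y → . a] }  — shift, reduce
  I12: { [X → S Y .] }  — reduce
  I13: { [X → ; ; .] }  — reduce

I5 contains complete items [S → a .], [Y → a .] — reduce-reduce conflict.

Answer: Yes — I5: [S → a .] vs [Y → a .]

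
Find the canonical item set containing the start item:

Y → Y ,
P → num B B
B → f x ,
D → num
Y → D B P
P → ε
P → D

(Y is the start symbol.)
{ [D → . num], [Y → . D B P], [Y → . Y ,], [Y' → . Y] }

First, augment the grammar with Y' → Y
I₀ = CLOSURE({ [Y' → . Y] }):
  [Y' → . Y] has the dot before Y: add [Y → . Y ,], [Y → . D B P]
  [Y → . D B P] has the dot before D: add [D → . num]
No further items can be added.

I₀ = { [D → . num], [Y → . D B P], [Y → . Y ,], [Y' → . Y] }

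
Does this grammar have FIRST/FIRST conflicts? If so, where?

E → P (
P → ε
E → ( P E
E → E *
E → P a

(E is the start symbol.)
A FIRST/FIRST conflict occurs when two productions N → α and N → β for the same non-terminal have FIRST(α) ∩ FIRST(β) ≠ ∅ (with ε ∈ FIRST of a nullable right-hand side, so two nullable alternatives also conflict).

FIRST sets of the non-terminals at (or reachable through a nullable prefix from) the front of some alternative:
  FIRST(P) = { ε }
  FIRST(E) = { '(', 'a' }

Productions for E:
  E → P (: FIRST = { '(' }
  E → ( P E: FIRST = { '(' }
  E → E *: FIRST = { '(', 'a' }
  E → P a: FIRST = { 'a' }
P has only one production, so no FIRST/FIRST conflict is possible there.

Conflict for E: E → P ( and E → ( P E
  Overlap: { '(' }
Conflict for E: E → P ( and E → E *
  Overlap: { '(' }
Conflict for E: E → ( P E and E → E *
  Overlap: { '(' }
Conflict for E: E → E * and E → P a
  Overlap: { 'a' }

Answer: Yes. E → P '(' / E → '(' P E on { '(' }; E → P '(' / E → E '*' on { '(' }; E → '(' P E / E → E '*' on { '(' }; E → E '*' / E → P a on { 'a' }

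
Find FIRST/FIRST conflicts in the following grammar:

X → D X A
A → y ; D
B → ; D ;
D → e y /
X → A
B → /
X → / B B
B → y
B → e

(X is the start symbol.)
No FIRST/FIRST conflicts.

A FIRST/FIRST conflict occurs when two productions N → α and N → β for the same non-terminal have FIRST(α) ∩ FIRST(β) ≠ ∅ (with ε ∈ FIRST of a nullable right-hand side, so two nullable alternatives also conflict).

FIRST sets of the non-terminals at (or reachable through a nullable prefix from) the front of some alternative:
  FIRST(D) = { 'e' }
  FIRST(A) = { 'y' }

Productions for X:
  X → D X A: FIRST = { 'e' }
  X → A: FIRST = { 'y' }
  X → / B B: FIRST = { '/' }
Productions for B:
  B → ; D ;: FIRST = { ';' }
  B → /: FIRST = { '/' }
  B → y: FIRST = { 'y' }
  B → e: FIRST = { 'e' }
A, D have only one production, so no FIRST/FIRST conflict is possible there.

All alternatives of each non-terminal have pairwise disjoint FIRST sets.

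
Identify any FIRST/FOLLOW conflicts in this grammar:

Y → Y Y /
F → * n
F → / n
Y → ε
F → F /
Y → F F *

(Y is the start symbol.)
A FIRST/FOLLOW conflict occurs when a non-terminal N has a nullable alternative N → β (β ⇒* ε) and another alternative N → α with FIRST(α) ∩ FOLLOW(N) ≠ ∅: on such a lookahead the parser cannot decide between expanding α and letting N vanish via β.

Nullable non-terminals: Y.
FIRST sets used below: FIRST(Y) = { '*', '/', ε }, FIRST(F) = { '*', '/' }

Y: nullable alternative(s) Y → ε; FOLLOW(Y) = { $, '*', '/' }
  Y → Y Y /: FIRST \ {ε} = { '*', '/' } — overlaps FOLLOW(Y) on { '*', '/' }: CONFLICT
  Y → ε: FIRST \ {ε} = { } — this is the only nullable alternative, skip
  Y → F F *: FIRST \ {ε} = { '*', '/' } — overlaps FOLLOW(Y) on { '*', '/' }: CONFLICT

F has no nullable alternative, so no FIRST/FOLLOW check is needed there.

So the grammar has 2 FIRST/FOLLOW conflicts (marked CONFLICT above).

Answer: Yes. Y → Y Y '/' with FOLLOW(Y) on { '*', '/' }; Y → F F '*' with FOLLOW(Y) on { '*', '/' }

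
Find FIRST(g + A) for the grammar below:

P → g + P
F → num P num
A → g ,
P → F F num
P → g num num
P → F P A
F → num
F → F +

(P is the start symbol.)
{ 'g' }

To compute FIRST(g + A), process the symbols left to right:
Symbol g is a terminal. Add 'g' and stop.
FIRST(g + A) = { 'g' }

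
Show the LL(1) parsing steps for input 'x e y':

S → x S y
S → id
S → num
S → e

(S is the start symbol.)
LL(1) parsing maintains a stack (initially the start symbol over $) and the input. At each step: if the stack top is a terminal, match it against the current input token; if it is a non-terminal N, replace it with the RHS of M[N, lookahead] (the unique production whose predict set contains the lookahead).

Stack is shown with the top on the left.

Stack    Input    Action
------------------------
S $      x e y $  output S → x S y
x S y $  x e y $  match 'x'
S y $    e y $    output S → e
e y $    e y $    match 'e'
y $      y $      match 'y'
$        $        accept

The string is accepted.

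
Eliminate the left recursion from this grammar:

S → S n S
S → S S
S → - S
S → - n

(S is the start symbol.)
S → - S S'
S → - n S'
S' → n S S'
S' → S S'
S' → ε

S is directly left-recursive. The standard transformation for
  A → A α₁ | ... | A α_m | β₁ | ... | β_n
is
  A  → β₁ A' | ... | β_n A'
  A' → α₁ A' | ... | α_m A' | ε

S → - S becomes S → - S S'
S → - n becomes S → - n S'
S → S n S becomes S' → n S S'
S → S S becomes S' → S S'
Add S' → ε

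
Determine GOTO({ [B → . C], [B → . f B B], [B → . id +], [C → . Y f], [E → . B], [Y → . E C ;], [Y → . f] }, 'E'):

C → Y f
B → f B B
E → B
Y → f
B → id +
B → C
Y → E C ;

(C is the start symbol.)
{ [B → . C], [B → . f B B], [B → . id +], [C → . Y f], [E → . B], [Y → . E C ;], [Y → . f], [Y → E . C ;] }

GOTO(I, 'E') = CLOSURE({ [A → αX.β] : [A → α.Xβ] ∈ I, X = 'E' })

Items with dot before 'E', with the dot advanced:
  [Y → . E C ;] → [Y → E . C ;]
Closure of the advanced items:
  [Y → E . C ;] has the dot before C: add [C → . Y f]
  [C → . Y f] has the dot before Y: add [Y → . f], [Y → . E C ;]
  [Y → . E C ;] has the dot before E: add [E → . B]
  [E → . B] has the dot before B: add [B → . f B B], [B → . id +], [B → . C]

GOTO = { [B → . C], [B → . f B B], [B → . id +], [C → . Y f], [E → . B], [Y → . E C ;], [Y → . f], [Y → E . C ;] }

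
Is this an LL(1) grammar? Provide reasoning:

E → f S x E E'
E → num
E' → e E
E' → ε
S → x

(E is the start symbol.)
Relevant sets:
  FOLLOW(E') = { $, 'e' }

For E:
  PREDICT(E → f S x E E') = { 'f' }
  PREDICT(E → num) = { 'num' }
For E':
  PREDICT(E' → e E) = { 'e' }
  PREDICT(E' → ε) = { $, 'e' }
S has a single production, so nothing to check there.

Conflict found: Predict set conflict for E': { 'e' }
The grammar is NOT LL(1).

Answer: No. Predict set conflict for E': { 'e' }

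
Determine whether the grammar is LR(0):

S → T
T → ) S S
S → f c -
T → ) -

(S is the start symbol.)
Yes, the grammar is LR(0)

A grammar is LR(0) if no state in the canonical LR(0) collection has:
  - both a shift item (dot before a terminal) and a complete item (shift-reduce conflict), or
  - two or more complete items (reduce-reduce conflict; the accept item [S' → S .] counts as a complete item here).

Augment with S' → S and build the canonical LR(0) collection (I0 = CLOSURE({[S' → . S]}), then GOTO on every symbol after a dot until no new states appear). It has 10 states:
  I0: { [S → . T], [S → . f c -], [S' → . S], [T → . ) -], [T → . ) S S] }  — shift
  I1: { [S → . T], [S → . f c -], [T → ) . -], [T → ) . S S], [T → . ) -], [T → . ) S S] }  — shift
  I2: { [S' → S .] }  — accept
  I3: { [S → T .] }  — reduce
  I4: { [S → f . c -] }  — shift
  I5: { [S → f c . -] }  — shift
  I6: { [S → f c - .] }  — reduce
  I7: { [T → ) - .] }  — reduce
  I8: { [S → . T], [S → . f c -], [T → ) S . S], [T → . ) -], [T → . ) S S] }  — shift
  I9: { [T → ) S S .] }  — reduce

Every state is either a pure shift/goto state or contains exactly one complete item and nothing to shift — no conflicts. The grammar is LR(0).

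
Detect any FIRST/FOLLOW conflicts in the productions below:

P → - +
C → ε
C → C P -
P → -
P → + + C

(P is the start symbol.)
Yes. C → C P '-' with FOLLOW(C) on { '+', '-' }

A FIRST/FOLLOW conflict occurs when a non-terminal N has a nullable alternative N → β (β ⇒* ε) and another alternative N → α with FIRST(α) ∩ FOLLOW(N) ≠ ∅: on such a lookahead the parser cannot decide between expanding α and letting N vanish via β.

Nullable non-terminals: C.
FIRST sets used below: FIRST(C) = { '+', '-', ε }, FIRST(P) = { '+', '-' }

C: nullable alternative(s) C → ε; FOLLOW(C) = { $, '+', '-' }
  C → ε: FIRST \ {ε} = { } — this is the only nullable alternative, skip
  C → C P -: FIRST \ {ε} = { '+', '-' } — overlaps FOLLOW(C) on { '+', '-' }: CONFLICT

P has no nullable alternative, so no FIRST/FOLLOW check is needed there.

So the grammar has 1 FIRST/FOLLOW conflict (marked CONFLICT above).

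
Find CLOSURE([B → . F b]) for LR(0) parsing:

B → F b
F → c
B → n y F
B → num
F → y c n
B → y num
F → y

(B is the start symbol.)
{ [B → . F b], [F → . c], [F → . y c n], [F → . y] }

To compute CLOSURE, for each item [A → α.Bβ] where B is a non-terminal, add [B → .γ] for all productions B → γ; repeat for the newly added items until nothing changes.

Start with: [B → . F b]
  [B → . F b] has the dot before F: add [F → . c], [F → . y c n], [F → . y]
No further items can be added.

CLOSURE = { [B → . F b], [F → . c], [F → . y c n], [F → . y] }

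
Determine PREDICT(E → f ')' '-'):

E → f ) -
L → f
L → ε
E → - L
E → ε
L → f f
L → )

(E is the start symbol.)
{ 'f' }

PREDICT(E → f ')' '-') = (FIRST(RHS) \ {ε}) ∪ (FOLLOW(E) if ε ∈ FIRST(RHS), i.e. RHS ⇒* ε)
FIRST(f ')' '-') = { 'f' }
ε ∉ FIRST(f ')' '-'), so FOLLOW(E) is not added.
PREDICT(E → f ')' '-') = { 'f' }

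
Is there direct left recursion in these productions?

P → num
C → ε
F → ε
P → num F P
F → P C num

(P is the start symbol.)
No direct left recursion

P → num: starts with num
C → ε: starts with ε
F → ε: starts with ε
P → num F P: starts with num
F → P C num: starts with P

No direct left recursion found.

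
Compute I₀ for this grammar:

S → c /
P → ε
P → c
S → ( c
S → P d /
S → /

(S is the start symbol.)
{ [P → . c], [P → .], [S → . ( c], [S → . /], [S → . P d /], [S → . c /], [S' → . S] }

First, augment the grammar with S' → S
I₀ = CLOSURE({ [S' → . S] }):
  [S' → . S] has the dot before S: add [S → . c /], [S → . ( c], [S → . P d /], [S → . /]
  [S → . P d /] has the dot before P: add [P → .], [P → . c]
No further items can be added.

I₀ = { [P → . c], [P → .], [S → . ( c], [S → . /], [S → . P d /], [S → . c /], [S' → . S] }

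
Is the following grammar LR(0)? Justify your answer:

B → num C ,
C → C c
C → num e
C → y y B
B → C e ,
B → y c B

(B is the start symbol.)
A grammar is LR(0) if no state in the canonical LR(0) collection has:
  - both a shift item (dot before a terminal) and a complete item (shift-reduce conflict), or
  - two or more complete items (reduce-reduce conflict; the accept item [B' → B .] counts as a complete item here).

Augment with B' → B and build the canonical LR(0) collection (I0 = CLOSURE({[B' → . B]}), then GOTO on every symbol after a dot until no new states appear). It has 17 states:
  I0: { [B → . C e ,], [B → . num C ,], [B → . y c B], [B' → . B], [C → . C c], [C → . num e], [C → . y y B] }  — shift
  I1: { [B' → B .] }  — accept
  I2: { [B → C . e ,], [C → C . c] }  — shift
  I3: { [B → num . C ,], [C → . C c], [C → . num e], [C → . y y B], [C → num . e] }  — shift
  I4: { [B → y . c B], [C → y . y B] }  — shift
  I5: { [B → . C e ,], [B → . num C ,], [B → . y c B], [B → y c . B], [C → . C c], [C → . num e], [C → . y y B] }  — shift
  I6: { [B → . C e ,], [B → . num C ,], [B → . y c B], [C → . C c], [C → . num e], [C → . y y B], [C → y y . B] }  — shift
  I7: { [C → y y B .] }  — reduce
  I8: { [B → y c B .] }  — reduce
  I9: { [B → num C . ,], [C → C . c] }  — shift
  I10: { [C → num e .] }  — reduce
  I11: { [C → num . e] }  — shift
  I12: { [C → y . y B] }  — shift
  I13: { [B → num C , .] }  — reduce
  I14: { [C → C c .] }  — reduce
  I15: { [B → C e . ,] }  — shift
  I16: { [B → C e , .] }  — reduce

Every state is either a pure shift/goto state or contains exactly one complete item and nothing to shift — no conflicts. The grammar is LR(0).

Answer: Yes, the grammar is LR(0)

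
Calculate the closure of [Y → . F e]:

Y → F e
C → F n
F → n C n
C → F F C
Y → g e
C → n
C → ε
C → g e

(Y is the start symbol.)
{ [F → . n C n], [Y → . F e] }

Start with: [Y → . F e]
  [Y → . F e] has the dot before F: add [F → . n C n]
No further items can be added.

CLOSURE = { [F → . n C n], [Y → . F e] }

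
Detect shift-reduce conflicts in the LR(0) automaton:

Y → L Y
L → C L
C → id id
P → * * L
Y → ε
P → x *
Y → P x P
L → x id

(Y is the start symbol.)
Yes — I0: [Y → .] vs [C → . id id]; I3: [Y → .] vs [C → . id id]

A shift-reduce conflict occurs when an LR(0) state has both:
  - a complete (reduce) item [A → α .] (dot at the end), and
  - a shift item [B → β . c γ] (dot before a terminal).

Augment with Y' → Y and build the canonical LR(0) collection (I0 = CLOSURE({[Y' → . Y]}), then GOTO on every symbol after a dot until no new states appear). It has 19 states:
  I0: { [C → . id id], [L → . C L], [L → . x id], [P → . * * L], [P → . x *], [Y → . L Y], [Y → . P x P], [Y → .], [Y' → . Y] }  — shift, reduce
  I1: { [P → * . * L] }  — shift
  I2: { [C → . id id], [L → . C L], [L → . x id], [L → C . L] }  — shift
  I3: { [C → . id id], [L → . C L], [L → . x id], [P → . * * L], [P → . x *], [Y → . L Y], [Y → . P x P], [Y → .], [Y → L . Y] }  — shift, reduce
  I4: { [Y → P . x P] }  — shift
  I5: { [Y' → Y .] }  — accept
  I6: { [C → id . id] }  — shift
  I7: { [L → x . id], [P → x . *] }  — shift
  I8: { [P → x * .] }  — reduce
  I9: { [L → x id .] }  — reduce
  I10: { [C → id id .] }  — reduce
  I11: { [P → . * * L], [P → . x *], [Y → P x . P] }  — shift
  I12: { [Y → P x P .] }  — reduce
  I13: { [P → x . *] }  — shift
  I14: { [Y → L Y .] }  — reduce
  I15: { [L → C L .] }  — reduce
  I16: { [L → x . id] }  — shift
  I17: { [C → . id id], [L → . C L], [L → . x id], [P → * * . L] }  — shift
  I18: { [P → * * L .] }  — reduce

I0 contains reduce item [Y → .] and shift items [C → . id id], [L → . x id], [P → . * * L], [P → . x *] — shift-reduce conflict.
I3 contains reduce item [Y → .] and shift items [C → . id id], [L → . x id], [P → . * * L], [P → . x *] — shift-reduce conflict.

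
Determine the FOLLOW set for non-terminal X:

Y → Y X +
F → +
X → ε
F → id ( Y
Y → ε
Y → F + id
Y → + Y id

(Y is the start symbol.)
{ '+' }

In Y → Y X +: X is followed by '+', add FIRST('+') \ {ε} = { '+' }

Taking the union: FOLLOW(X) = { '+' }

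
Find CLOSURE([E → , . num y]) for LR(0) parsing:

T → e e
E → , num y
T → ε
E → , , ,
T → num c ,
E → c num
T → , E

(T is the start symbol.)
Start with: [E → , . num y]
The dot precedes the terminal num, so nothing is added.

CLOSURE = { [E → , . num y] }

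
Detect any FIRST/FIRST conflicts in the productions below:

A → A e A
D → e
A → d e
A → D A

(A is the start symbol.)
FIRST sets of the non-terminals at (or reachable through a nullable prefix from) the front of some alternative:
  FIRST(A) = { 'd', 'e' }
  FIRST(D) = { 'e' }

Productions for A:
  A → A e A: FIRST = { 'd', 'e' }
  A → d e: FIRST = { 'd' }
  A → D A: FIRST = { 'e' }
D has only one production, so no FIRST/FIRST conflict is possible there.

Conflict for A: A → A e A and A → d e
  Overlap: { 'd' }
Conflict for A: A → A e A and A → D A
  Overlap: { 'e' }

Answer: Yes. A → A e A / A → d e on { 'd' }; A → A e A / A → D A on { 'e' }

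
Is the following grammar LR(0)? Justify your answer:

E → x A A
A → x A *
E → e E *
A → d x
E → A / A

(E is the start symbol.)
A grammar is LR(0) if no state in the canonical LR(0) collection has:
  - both a shift item (dot before a terminal) and a complete item (shift-reduce conflict), or
  - two or more complete items (reduce-reduce conflict; the accept item [E' → E .] counts as a complete item here).

Augment with E' → E and build the canonical LR(0) collection (I0 = CLOSURE({[E' → . E]}), then GOTO on every symbol after a dot until no new states appear). It has 16 states:
  I0: { [A → . d x], [A → . x A *], [E → . A / A], [E → . e E *], [E → . x A A], [E' → . E] }  — shift
  I1: { [E → A . / A] }  — shift
  I2: { [E' → E .] }  — accept
  I3: { [A → d . x] }  — shift
  I4: { [A → . d x], [A → . x A *], [E → . A / A], [E → . e E *], [E → . x A A], [E → e . E *] }  — shift
  I5: { [A → . d x], [A → . x A *], [A → x . A *], [E → x . A A] }  — shift
  I6: { [A → . d x], [A → . x A *], [A → x A . *], [E → x A . A] }  — shift
  I7: { [A → . d x], [A → . x A *], [A → x . A *] }  — shift
  I8: { [A → x A . *] }  — shift
  I9: { [A → x A * .] }  — reduce
  I10: { [E → x A A .] }  — reduce
  I11: { [E → e E . *] }  — shift
  I12: { [E → e E * .] }  — reduce
  I13: { [A → d x .] }  — reduce
  I14: { [A → . d x], [A → . x A *], [E → A / . A] }  — shift
  I15: { [E → A / A .] }  — reduce

Every state is either a pure shift/goto state or contains exactly one complete item and nothing to shift — no conflicts. The grammar is LR(0).

Answer: Yes, the grammar is LR(0)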